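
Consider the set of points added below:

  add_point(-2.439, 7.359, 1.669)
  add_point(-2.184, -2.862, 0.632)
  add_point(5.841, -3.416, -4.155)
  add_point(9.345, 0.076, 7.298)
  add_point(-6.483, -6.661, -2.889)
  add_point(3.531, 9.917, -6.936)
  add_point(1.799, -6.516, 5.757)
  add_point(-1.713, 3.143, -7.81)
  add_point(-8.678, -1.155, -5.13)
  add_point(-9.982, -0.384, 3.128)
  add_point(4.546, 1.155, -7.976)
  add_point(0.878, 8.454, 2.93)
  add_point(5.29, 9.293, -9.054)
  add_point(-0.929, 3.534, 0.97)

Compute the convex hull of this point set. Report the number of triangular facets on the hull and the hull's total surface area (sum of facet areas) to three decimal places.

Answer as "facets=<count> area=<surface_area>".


facets=20 area=842.260

12 of the 14 inputs are extreme points: [0, 2, 3, 4, 5, 6, 7, 8, 9, 10, 11, 12].

Per-facet area ½‖(b−a)×(c−a)‖:
  f1: (p11, p3, p9) → 88.4197
  f2: (p6, p3, p9) → 63.4020
  f3: (p6, p4, p9) → 54.8192
  f4: (p6, p2, p3) → 53.6003
  f5: (p6, p2, p4) → 61.4916
  f6: (p8, p4, p9) → 25.9839
  f7: (p0, p11, p9) → 12.6356
  f8: (p0, p11, p5) → 19.1369
  f9: (p0, p8, p9) → 45.0930
  f10: (p0, p8, p5) → 67.6798
  f11: (p12, p8, p5) → 21.5210
  f12: (p12, p2, p3) → 84.7577
  f13: (p12, p11, p3) → 80.4335
  f14: (p12, p11, p5) → 7.7662
  f15: (p10, p2, p4) → 38.9962
  f16: (p10, p8, p4) → 43.1949
  f17: (p10, p12, p2) → 14.9752
  f18: (p7, p12, p8) → 9.8524
  f19: (p7, p10, p8) → 22.0272
  f20: (p7, p10, p12) → 26.4735
Σ area = 842.260

Euler characteristic 12−30+20 = 2 ✓


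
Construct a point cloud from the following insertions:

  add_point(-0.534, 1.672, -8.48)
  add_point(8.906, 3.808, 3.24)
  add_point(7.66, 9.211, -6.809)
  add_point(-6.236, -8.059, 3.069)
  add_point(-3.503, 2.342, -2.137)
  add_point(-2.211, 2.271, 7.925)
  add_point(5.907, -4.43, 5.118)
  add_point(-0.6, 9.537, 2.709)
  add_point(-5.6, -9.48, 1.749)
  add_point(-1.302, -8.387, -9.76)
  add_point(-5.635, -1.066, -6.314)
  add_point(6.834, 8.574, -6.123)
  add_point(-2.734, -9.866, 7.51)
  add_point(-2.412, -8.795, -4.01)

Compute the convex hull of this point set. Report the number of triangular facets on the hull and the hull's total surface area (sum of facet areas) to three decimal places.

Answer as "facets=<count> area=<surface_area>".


Extreme-point indices: [0, 1, 2, 3, 5, 6, 7, 8, 9, 10, 12] — 11 of 14 on the boundary.

Facet areas (half cross-product norm):
  f1: (p2, p7, p1) → 59.0490
  f2: (p5, p7, p1) → 48.3534
  f3: (p10, p5, p3) → 69.4033
  f4: (p10, p5, p7) → 64.5244
  f5: (p10, p8, p3) → 11.8745
  f6: (p10, p8, p9) → 50.7144
  f7: (p12, p5, p3) → 34.9114
  f8: (p12, p8, p3) → 6.0358
  f9: (p12, p8, p9) → 28.9868
  f10: (p0, p2, p7) → 66.5482
  f11: (p0, p10, p7) → 42.2430
  f12: (p0, p2, p9) → 38.7578
  f13: (p0, p10, p9) → 27.9655
  f14: (p6, p5, p1) → 47.1325
  f15: (p6, p12, p5) → 53.4158
  f16: (p6, p12, p9) → 85.7987
  f17: (p6, p2, p1) → 41.9268
  f18: (p6, p2, p9) → 144.4691
Σ area = 922.110

Euler: V−E+F = 11−27+18 = 2.

facets=18 area=922.110


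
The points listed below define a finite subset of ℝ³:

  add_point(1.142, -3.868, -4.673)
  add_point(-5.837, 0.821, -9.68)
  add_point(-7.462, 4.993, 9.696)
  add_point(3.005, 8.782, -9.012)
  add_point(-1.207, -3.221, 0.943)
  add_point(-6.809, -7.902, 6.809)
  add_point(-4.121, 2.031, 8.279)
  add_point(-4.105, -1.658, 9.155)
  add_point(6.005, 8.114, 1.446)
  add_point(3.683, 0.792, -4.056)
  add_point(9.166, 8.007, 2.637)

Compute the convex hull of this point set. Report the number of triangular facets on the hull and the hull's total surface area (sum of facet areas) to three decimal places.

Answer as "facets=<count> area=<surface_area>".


facets=14 area=823.060

Hull vertices (9/11): indices [0, 1, 2, 3, 5, 7, 8, 9, 10].

Area of each hull facet:
  f1: (p1, p5, p2) → 119.3198
  f2: (p0, p5, p10) → 116.1122
  f3: (p0, p1, p5) → 70.3562
  f4: (p7, p10, p2) → 65.4737
  f5: (p7, p5, p2) → 20.9369
  f6: (p7, p5, p10) → 49.0198
  f7: (p3, p1, p2) → 117.4190
  f8: (p3, p0, p1) → 56.6353
  f9: (p8, p10, p2) → 21.8503
  f10: (p8, p3, p2) → 84.3984
  f11: (p8, p3, p10) → 14.7704
  f12: (p9, p0, p10) → 15.4322
  f13: (p9, p3, p10) → 52.0744
  f14: (p9, p3, p0) → 19.2619
Σ area = 823.060

Euler: V−E+F = 9−21+14 = 2.


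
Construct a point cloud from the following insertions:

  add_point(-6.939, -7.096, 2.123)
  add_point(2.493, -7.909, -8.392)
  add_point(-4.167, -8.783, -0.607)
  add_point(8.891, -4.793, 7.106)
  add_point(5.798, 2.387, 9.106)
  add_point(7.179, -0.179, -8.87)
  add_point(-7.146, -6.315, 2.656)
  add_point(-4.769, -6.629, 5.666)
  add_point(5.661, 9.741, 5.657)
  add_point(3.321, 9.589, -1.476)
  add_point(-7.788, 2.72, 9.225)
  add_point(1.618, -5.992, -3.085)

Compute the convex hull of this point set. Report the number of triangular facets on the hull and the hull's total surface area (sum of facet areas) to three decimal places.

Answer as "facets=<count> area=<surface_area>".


facets=18 area=937.949

Hull vertices (11/12): indices [0, 1, 2, 3, 4, 5, 6, 7, 8, 9, 10].

Per-facet area ½‖(b−a)×(c−a)‖:
  f1: (p5, p8, p3) → 115.5066
  f2: (p4, p3, p10) → 50.0852
  f3: (p4, p8, p10) → 55.1690
  f4: (p4, p8, p3) → 23.1913
  f5: (p9, p8, p10) → 58.4040
  f6: (p9, p5, p8) → 42.5964
  f7: (p7, p3, p10) → 71.7787
  f8: (p7, p2, p3) → 46.0836
  f9: (p1, p5, p3) → 73.5759
  f10: (p1, p2, p3) → 79.1764
  f11: (p1, p9, p5) → 51.5098
  f12: (p0, p7, p2) → 8.5817
  f13: (p0, p1, p2) → 10.4755
  f14: (p6, p1, p9) → 130.2618
  f15: (p6, p0, p1) → 5.4875
  f16: (p6, p9, p10) → 94.1509
  f17: (p6, p7, p10) → 20.1031
  f18: (p6, p0, p7) → 1.8113
Σ area = 937.949

Euler characteristic 11−27+18 = 2 ✓


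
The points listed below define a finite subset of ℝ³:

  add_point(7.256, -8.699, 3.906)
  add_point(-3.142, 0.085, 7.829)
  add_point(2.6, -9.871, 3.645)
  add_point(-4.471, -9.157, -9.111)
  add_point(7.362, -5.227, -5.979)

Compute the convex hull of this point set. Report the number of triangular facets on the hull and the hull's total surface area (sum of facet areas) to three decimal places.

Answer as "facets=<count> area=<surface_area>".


facets=6 area=401.746

Extreme-point indices: [0, 1, 2, 3, 4] — 5 of 5 on the boundary.

Per-facet area ½‖(b−a)×(c−a)‖:
  f1: (p1, p4, p3) → 112.6829
  f2: (p2, p1, p3) → 89.2552
  f3: (p0, p4, p3) → 66.8688
  f4: (p0, p2, p3) → 30.3131
  f5: (p0, p1, p4) → 74.0625
  f6: (p0, p2, p1) → 28.5633
Σ area = 401.746

Euler: V−E+F = 5−9+6 = 2.


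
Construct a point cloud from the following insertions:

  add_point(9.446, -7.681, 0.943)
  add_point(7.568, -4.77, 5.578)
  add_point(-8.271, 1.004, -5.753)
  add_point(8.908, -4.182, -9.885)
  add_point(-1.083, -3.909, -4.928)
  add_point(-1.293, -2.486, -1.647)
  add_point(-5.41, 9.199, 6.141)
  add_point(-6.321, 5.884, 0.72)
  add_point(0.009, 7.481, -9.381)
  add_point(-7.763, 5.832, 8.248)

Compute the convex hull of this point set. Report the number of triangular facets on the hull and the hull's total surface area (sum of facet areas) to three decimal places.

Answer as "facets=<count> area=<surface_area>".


facets=16 area=837.929

10 of the 10 inputs are extreme points: [0, 1, 2, 3, 4, 5, 6, 7, 8, 9].

Facet areas (half cross-product norm):
  f1: (p8, p3, p2) → 81.6209
  f2: (p9, p6, p2) → 33.6712
  f3: (p4, p3, p2) → 34.4588
  f4: (p4, p3, p0) → 58.9736
  f5: (p4, p9, p2) → 64.6594
  f6: (p7, p6, p2) → 3.5667
  f7: (p7, p8, p2) → 44.7444
  f8: (p7, p8, p6) → 31.8240
  f9: (p1, p9, p6) → 43.3614
  f10: (p1, p8, p6) → 149.0026
  f11: (p1, p4, p0) → 36.5036
  f12: (p1, p3, p0) → 26.5760
  f13: (p1, p8, p3) → 113.8159
  f14: (p5, p4, p9) → 12.2158
  f15: (p5, p1, p9) → 84.2342
  f16: (p5, p1, p4) → 18.7005
Σ area = 837.929

Euler: V−E+F = 10−24+16 = 2.


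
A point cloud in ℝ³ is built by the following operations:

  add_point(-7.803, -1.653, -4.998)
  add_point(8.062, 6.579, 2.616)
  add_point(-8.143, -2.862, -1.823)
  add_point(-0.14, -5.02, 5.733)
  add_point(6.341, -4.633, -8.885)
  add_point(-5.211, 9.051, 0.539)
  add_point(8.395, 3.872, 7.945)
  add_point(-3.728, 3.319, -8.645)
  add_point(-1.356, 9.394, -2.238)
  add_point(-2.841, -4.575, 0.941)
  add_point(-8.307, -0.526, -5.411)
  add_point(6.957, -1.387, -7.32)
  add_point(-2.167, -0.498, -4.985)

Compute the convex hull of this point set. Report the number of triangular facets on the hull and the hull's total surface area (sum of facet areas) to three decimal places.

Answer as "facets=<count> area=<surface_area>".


Hull vertices (12/13): indices [0, 1, 2, 3, 4, 5, 6, 7, 8, 9, 10, 11].

Per-facet area ½‖(b−a)×(c−a)‖:
  f1: (p0, p4, p10) → 8.6718
  f2: (p7, p4, p10) → 42.8480
  f3: (p7, p5, p10) → 36.4303
  f4: (p7, p5, p8) → 21.5256
  f5: (p1, p5, p6) → 39.3546
  f6: (p1, p5, p8) → 23.7124
  f7: (p3, p5, p6) → 92.6826
  f8: (p3, p4, p6) → 99.2714
  f9: (p11, p1, p8) → 67.6888
  f10: (p11, p7, p8) → 53.6487
  f11: (p11, p7, p4) → 21.2222
  f12: (p11, p4, p6) → 20.9793
  f13: (p11, p1, p6) → 34.8123
  f14: (p9, p3, p4) → 35.4012
  f15: (p2, p5, p10) → 25.0466
  f16: (p2, p3, p5) → 69.6294
  f17: (p2, p0, p10) → 1.8367
  f18: (p2, p9, p3) → 9.6921
  f19: (p2, p0, p4) → 24.6390
  f20: (p2, p9, p4) → 40.4016
Σ area = 769.495

Check V−E+F: 12 − 30 + 20 = 2.

facets=20 area=769.495


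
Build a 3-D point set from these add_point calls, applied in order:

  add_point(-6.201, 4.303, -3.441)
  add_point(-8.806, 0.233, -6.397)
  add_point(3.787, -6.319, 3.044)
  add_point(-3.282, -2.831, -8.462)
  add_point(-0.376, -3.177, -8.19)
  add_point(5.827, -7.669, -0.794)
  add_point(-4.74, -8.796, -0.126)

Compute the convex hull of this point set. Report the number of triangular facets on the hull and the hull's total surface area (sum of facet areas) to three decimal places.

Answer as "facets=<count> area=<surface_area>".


facets=10 area=338.218

Extreme-point indices: [0, 1, 2, 3, 4, 5, 6] — 7 of 7 on the boundary.

Facet areas (half cross-product norm):
  f1: (p0, p6, p1) → 32.9785
  f2: (p2, p6, p5) → 21.4350
  f3: (p2, p0, p5) → 35.9799
  f4: (p2, p0, p6) → 63.8936
  f5: (p3, p6, p1) → 34.2258
  f6: (p3, p0, p1) → 18.7066
  f7: (p4, p6, p5) → 49.4139
  f8: (p4, p3, p6) → 15.2152
  f9: (p4, p0, p5) → 53.7292
  f10: (p4, p3, p0) → 12.6408
Σ area = 338.218

Euler characteristic 7−15+10 = 2 ✓


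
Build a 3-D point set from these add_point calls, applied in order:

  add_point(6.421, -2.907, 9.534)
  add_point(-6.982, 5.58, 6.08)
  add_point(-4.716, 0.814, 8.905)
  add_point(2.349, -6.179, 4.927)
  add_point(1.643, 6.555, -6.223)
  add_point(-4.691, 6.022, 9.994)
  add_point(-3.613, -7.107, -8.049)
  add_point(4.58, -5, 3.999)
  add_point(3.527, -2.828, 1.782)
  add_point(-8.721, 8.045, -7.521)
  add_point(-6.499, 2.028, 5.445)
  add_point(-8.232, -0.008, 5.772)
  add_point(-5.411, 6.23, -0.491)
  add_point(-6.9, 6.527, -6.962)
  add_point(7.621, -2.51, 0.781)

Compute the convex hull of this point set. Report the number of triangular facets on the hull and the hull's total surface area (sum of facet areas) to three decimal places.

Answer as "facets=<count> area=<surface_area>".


Points on the hull: [0, 1, 2, 3, 4, 5, 6, 7, 9, 11, 14] (11 of 15).

Triangle areas on the boundary:
  f1: (p4, p6, p9) → 75.6513
  f2: (p4, p6, p14) → 86.5905
  f3: (p4, p5, p9) → 89.2392
  f4: (p11, p6, p9) → 109.6382
  f5: (p11, p3, p6) → 84.7340
  f6: (p7, p6, p14) → 37.1415
  f7: (p7, p3, p6) → 19.2013
  f8: (p1, p5, p9) → 14.8280
  f9: (p1, p11, p9) → 39.7721
  f10: (p1, p11, p5) → 12.6492
  f11: (p2, p11, p5) → 12.1083
  f12: (p2, p11, p3) → 25.3772
  f13: (p0, p7, p3) → 8.2999
  f14: (p0, p2, p5) → 29.8973
  f15: (p0, p2, p3) → 36.7651
  f16: (p0, p7, p14) → 15.3459
  f17: (p0, p4, p14) → 49.3103
  f18: (p0, p4, p5) → 118.7159
Σ area = 865.265

Check V−E+F: 11 − 27 + 18 = 2.

facets=18 area=865.265


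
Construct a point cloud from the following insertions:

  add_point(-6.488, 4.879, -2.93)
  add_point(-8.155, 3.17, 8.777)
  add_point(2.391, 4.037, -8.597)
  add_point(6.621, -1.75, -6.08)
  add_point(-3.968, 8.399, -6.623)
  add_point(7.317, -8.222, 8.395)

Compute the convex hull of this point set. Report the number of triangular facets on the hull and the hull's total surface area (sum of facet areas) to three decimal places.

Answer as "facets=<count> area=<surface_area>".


facets=8 area=604.223

6 of the 6 inputs are extreme points: [0, 1, 2, 3, 4, 5].

Facet areas (half cross-product norm):
  f1: (p4, p5, p1) → 161.2712
  f2: (p4, p2, p5) → 81.7409
  f3: (p0, p5, p1) → 114.6770
  f4: (p0, p4, p1) → 21.0075
  f5: (p0, p4, p2) → 22.2945
  f6: (p3, p2, p5) → 46.4646
  f7: (p3, p0, p5) → 119.1793
  f8: (p3, p0, p2) → 37.5879
Σ area = 604.223

Euler: V−E+F = 6−12+8 = 2.


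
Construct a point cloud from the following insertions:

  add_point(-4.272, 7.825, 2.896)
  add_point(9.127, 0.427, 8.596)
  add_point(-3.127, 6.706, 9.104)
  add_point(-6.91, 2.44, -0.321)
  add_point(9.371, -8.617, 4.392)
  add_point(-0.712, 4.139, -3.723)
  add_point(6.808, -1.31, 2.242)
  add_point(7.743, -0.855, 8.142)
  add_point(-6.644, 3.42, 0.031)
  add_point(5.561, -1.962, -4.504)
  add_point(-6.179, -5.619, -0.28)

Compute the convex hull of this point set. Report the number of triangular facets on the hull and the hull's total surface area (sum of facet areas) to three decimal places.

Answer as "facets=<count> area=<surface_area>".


facets=16 area=658.026

Extreme-point indices: [0, 1, 2, 3, 4, 5, 7, 8, 9, 10] — 10 of 11 on the boundary.

Per-facet area ½‖(b−a)×(c−a)‖:
  f1: (p10, p2, p3) → 41.7451
  f2: (p10, p2, p4) → 127.4796
  f3: (p10, p9, p4) → 75.8670
  f4: (p10, p5, p3) → 29.0515
  f5: (p10, p5, p9) → 50.1560
  f6: (p1, p9, p4) → 57.3729
  f7: (p1, p2, p0) → 43.2508
  f8: (p1, p5, p0) → 65.7740
  f9: (p1, p5, p9) → 60.5421
  f10: (p8, p5, p3) → 3.7615
  f11: (p8, p5, p0) → 20.0823
  f12: (p8, p2, p3) → 4.1179
  f13: (p8, p2, p0) → 16.7607
  f14: (p7, p2, p4) → 42.3255
  f15: (p7, p1, p4) → 7.0958
  f16: (p7, p1, p2) → 12.6437
Σ area = 658.026

Euler characteristic 10−24+16 = 2 ✓


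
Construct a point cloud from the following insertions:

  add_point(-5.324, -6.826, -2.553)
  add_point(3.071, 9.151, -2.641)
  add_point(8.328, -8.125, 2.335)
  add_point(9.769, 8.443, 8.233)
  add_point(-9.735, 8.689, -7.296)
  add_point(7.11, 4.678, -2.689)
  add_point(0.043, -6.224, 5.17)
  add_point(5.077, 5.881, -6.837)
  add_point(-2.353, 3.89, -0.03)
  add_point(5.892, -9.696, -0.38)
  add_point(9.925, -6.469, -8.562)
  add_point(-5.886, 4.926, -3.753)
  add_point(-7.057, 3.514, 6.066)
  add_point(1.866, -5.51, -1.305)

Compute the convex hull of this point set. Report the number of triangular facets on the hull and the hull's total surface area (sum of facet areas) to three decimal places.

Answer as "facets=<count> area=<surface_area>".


10 of the 14 inputs are extreme points: [0, 1, 2, 3, 4, 6, 7, 9, 10, 12].

Per-facet area ½‖(b−a)×(c−a)‖:
  f1: (p12, p3, p4) → 126.4594
  f2: (p7, p10, p4) → 85.9500
  f3: (p7, p3, p10) → 105.5348
  f4: (p0, p10, p4) → 136.8103
  f5: (p0, p9, p10) → 56.2583
  f6: (p0, p12, p4) → 94.7260
  f7: (p6, p12, p3) → 100.9290
  f8: (p6, p0, p9) → 40.8064
  f9: (p6, p0, p12) → 55.5178
  f10: (p1, p3, p4) → 54.5365
  f11: (p1, p7, p4) → 38.6864
  f12: (p1, p7, p3) → 33.1504
  f13: (p2, p6, p3) → 76.9478
  f14: (p2, p6, p9) → 17.1483
  f15: (p2, p3, p10) → 96.7315
  f16: (p2, p9, p10) → 18.8625
Σ area = 1139.055

Euler characteristic 10−24+16 = 2 ✓

facets=16 area=1139.055


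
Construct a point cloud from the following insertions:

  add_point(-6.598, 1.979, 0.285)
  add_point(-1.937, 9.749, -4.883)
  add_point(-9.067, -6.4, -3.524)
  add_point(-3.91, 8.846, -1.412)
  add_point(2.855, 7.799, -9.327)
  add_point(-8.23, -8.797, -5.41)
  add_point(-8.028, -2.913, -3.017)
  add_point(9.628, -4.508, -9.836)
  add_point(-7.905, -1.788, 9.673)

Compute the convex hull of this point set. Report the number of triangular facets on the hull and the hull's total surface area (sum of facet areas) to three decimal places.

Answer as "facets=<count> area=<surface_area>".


Points on the hull: [0, 1, 2, 3, 4, 5, 6, 7, 8] (9 of 9).

Triangle areas on the boundary:
  f1: (p3, p4, p1) → 7.8250
  f2: (p3, p8, p7) → 165.0326
  f3: (p3, p4, p7) → 66.5260
  f4: (p5, p1, p2) → 23.5850
  f5: (p5, p4, p1) → 66.6788
  f6: (p5, p4, p7) → 128.0246
  f7: (p5, p8, p2) → 13.6511
  f8: (p5, p8, p7) → 156.3715
  f9: (p0, p3, p8) → 31.2401
  f10: (p6, p8, p2) → 22.8071
  f11: (p6, p0, p8) → 30.5048
  f12: (p6, p0, p3) → 16.5709
  f13: (p6, p1, p2) → 8.0266
  f14: (p6, p3, p1) → 24.8532
Σ area = 761.697

Euler: V−E+F = 9−21+14 = 2.

facets=14 area=761.697


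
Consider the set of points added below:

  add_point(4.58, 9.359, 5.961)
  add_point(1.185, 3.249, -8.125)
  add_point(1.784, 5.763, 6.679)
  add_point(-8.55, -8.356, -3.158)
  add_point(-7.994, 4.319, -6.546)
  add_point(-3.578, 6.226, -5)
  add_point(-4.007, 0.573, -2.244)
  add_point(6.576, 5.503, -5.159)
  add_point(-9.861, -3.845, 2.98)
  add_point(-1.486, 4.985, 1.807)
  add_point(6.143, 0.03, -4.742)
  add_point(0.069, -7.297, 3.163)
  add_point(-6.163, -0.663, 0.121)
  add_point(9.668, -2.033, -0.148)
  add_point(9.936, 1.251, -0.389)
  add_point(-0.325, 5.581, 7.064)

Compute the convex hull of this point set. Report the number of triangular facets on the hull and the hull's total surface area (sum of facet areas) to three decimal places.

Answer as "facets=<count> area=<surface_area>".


facets=22 area=831.174

Points on the hull: [0, 1, 2, 3, 4, 5, 7, 8, 10, 11, 13, 14, 15] (13 of 16).

Per-facet area ½‖(b−a)×(c−a)‖:
  f1: (p11, p3, p8) → 38.2440
  f2: (p4, p3, p8) → 47.5162
  f3: (p4, p3, p1) → 61.5361
  f4: (p7, p0, p14) → 40.4084
  f5: (p10, p3, p1) → 54.2065
  f6: (p10, p7, p14) → 15.9169
  f7: (p10, p7, p1) → 16.7428
  f8: (p15, p11, p8) → 66.6397
  f9: (p15, p4, p8) → 84.3916
  f10: (p15, p4, p0) → 47.3431
  f11: (p13, p0, p14) → 15.0904
  f12: (p13, p10, p14) → 9.5433
  f13: (p13, p11, p3) → 51.3593
  f14: (p13, p10, p3) → 50.4206
  f15: (p5, p4, p1) → 15.3614
  f16: (p5, p7, p1) → 20.4939
  f17: (p5, p4, p0) → 19.6334
  f18: (p5, p7, p0) → 59.4872
  f19: (p2, p13, p0) → 30.0168
  f20: (p2, p13, p11) → 68.7414
  f21: (p2, p15, p0) → 3.5993
  f22: (p2, p15, p11) → 14.4818
Σ area = 831.174

Check V−E+F: 13 − 33 + 22 = 2.


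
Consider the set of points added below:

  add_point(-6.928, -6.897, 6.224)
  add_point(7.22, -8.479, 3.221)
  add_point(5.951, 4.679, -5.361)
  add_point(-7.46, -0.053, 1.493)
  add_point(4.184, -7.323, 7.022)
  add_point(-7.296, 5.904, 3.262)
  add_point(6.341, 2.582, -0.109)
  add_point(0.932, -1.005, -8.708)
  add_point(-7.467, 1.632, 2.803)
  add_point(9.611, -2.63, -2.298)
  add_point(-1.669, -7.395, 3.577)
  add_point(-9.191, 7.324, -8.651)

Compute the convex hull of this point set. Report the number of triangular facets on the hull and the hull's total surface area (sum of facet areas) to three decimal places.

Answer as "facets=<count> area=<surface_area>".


facets=18 area=822.738

11 of the 12 inputs are extreme points: [0, 1, 2, 4, 5, 6, 7, 8, 9, 10, 11].

Area of each hull facet:
  f1: (p0, p7, p11) → 116.1001
  f2: (p5, p0, p4) → 73.0295
  f3: (p1, p4, p9) → 18.0179
  f4: (p1, p7, p9) → 44.1520
  f5: (p1, p0, p4) → 23.0997
  f6: (p6, p4, p9) → 37.7913
  f7: (p6, p5, p4) → 88.8617
  f8: (p8, p0, p11) → 39.5400
  f9: (p8, p5, p11) → 26.1136
  f10: (p8, p5, p0) → 9.4551
  f11: (p10, p0, p7) → 35.6383
  f12: (p10, p1, p7) → 62.2921
  f13: (p10, p1, p0) → 10.9304
  f14: (p2, p7, p9) → 35.5947
  f15: (p2, p6, p9) → 18.5065
  f16: (p2, p7, p11) → 54.3036
  f17: (p2, p5, p11) → 88.4889
  f18: (p2, p6, p5) → 40.8231
Σ area = 822.738

Euler: V−E+F = 11−27+18 = 2.


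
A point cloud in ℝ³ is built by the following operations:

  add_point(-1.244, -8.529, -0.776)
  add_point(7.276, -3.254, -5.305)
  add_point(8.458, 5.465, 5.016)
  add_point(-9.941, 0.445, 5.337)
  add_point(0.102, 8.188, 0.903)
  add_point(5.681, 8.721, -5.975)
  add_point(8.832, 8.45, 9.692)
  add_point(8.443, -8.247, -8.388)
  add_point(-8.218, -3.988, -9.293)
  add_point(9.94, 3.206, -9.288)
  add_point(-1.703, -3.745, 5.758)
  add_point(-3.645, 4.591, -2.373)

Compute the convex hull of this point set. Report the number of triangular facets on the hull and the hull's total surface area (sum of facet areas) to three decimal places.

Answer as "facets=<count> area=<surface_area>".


Hull vertices (10/12): indices [0, 3, 4, 5, 6, 7, 8, 9, 10, 11].

Per-facet area ½‖(b−a)×(c−a)‖:
  f1: (p8, p0, p3) → 79.0709
  f2: (p5, p6, p9) → 58.8200
  f3: (p5, p8, p9) → 72.9585
  f4: (p10, p0, p3) → 36.0117
  f5: (p10, p6, p3) → 74.4314
  f6: (p4, p6, p3) → 79.2690
  f7: (p4, p5, p6) → 54.6590
  f8: (p7, p8, p0) → 73.3675
  f9: (p7, p8, p9) → 98.9893
  f10: (p7, p10, p0) → 42.4250
  f11: (p7, p10, p6) → 149.1288
  f12: (p7, p6, p9) → 112.3620
  f13: (p11, p5, p8) → 58.8135
  f14: (p11, p4, p5) → 27.2413
  f15: (p11, p8, p3) → 64.1013
  f16: (p11, p4, p3) → 32.4394
Σ area = 1114.088

Euler: V−E+F = 10−24+16 = 2.

facets=16 area=1114.088


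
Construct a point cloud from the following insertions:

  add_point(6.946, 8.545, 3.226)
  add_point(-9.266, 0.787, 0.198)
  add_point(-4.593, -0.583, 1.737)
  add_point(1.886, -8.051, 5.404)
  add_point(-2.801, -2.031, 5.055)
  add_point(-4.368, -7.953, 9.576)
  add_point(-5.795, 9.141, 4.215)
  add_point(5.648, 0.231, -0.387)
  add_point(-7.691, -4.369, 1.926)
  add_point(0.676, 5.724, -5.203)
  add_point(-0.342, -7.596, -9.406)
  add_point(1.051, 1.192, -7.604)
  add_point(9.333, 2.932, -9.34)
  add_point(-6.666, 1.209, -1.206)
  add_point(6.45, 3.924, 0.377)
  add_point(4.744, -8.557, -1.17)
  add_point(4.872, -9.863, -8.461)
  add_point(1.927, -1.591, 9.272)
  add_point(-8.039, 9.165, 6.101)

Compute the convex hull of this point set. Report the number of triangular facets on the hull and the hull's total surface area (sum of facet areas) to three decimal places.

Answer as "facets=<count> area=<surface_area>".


facets=24 area=1110.824

Points on the hull: [0, 1, 3, 5, 6, 8, 9, 10, 11, 12, 15, 16, 17, 18] (14 of 19).

Area of each hull facet:
  f1: (p10, p16, p12) → 38.9925
  f2: (p10, p5, p16) → 55.9166
  f3: (p18, p5, p1) → 70.5761
  f4: (p9, p18, p1) → 62.7808
  f5: (p9, p0, p12) → 54.0407
  f6: (p8, p5, p1) → 17.8699
  f7: (p8, p10, p1) → 39.0706
  f8: (p8, p10, p5) → 57.7077
  f9: (p17, p18, p5) → 67.0911
  f10: (p17, p18, p0) → 87.9040
  f11: (p11, p10, p12) → 37.3808
  f12: (p11, p9, p12) → 22.2106
  f13: (p11, p10, p1) → 58.7107
  f14: (p11, p9, p1) → 31.6132
  f15: (p6, p18, p0) → 10.9312
  f16: (p6, p9, p0) → 60.1732
  f17: (p6, p9, p18) → 6.6114
  f18: (p15, p17, p0) → 82.4270
  f19: (p15, p0, p12) → 100.5881
  f20: (p15, p16, p12) → 50.0612
  f21: (p3, p17, p5) → 27.0745
  f22: (p3, p15, p17) → 22.9728
  f23: (p3, p5, p16) → 37.6630
  f24: (p3, p15, p16) → 10.4556
Σ area = 1110.824

Euler characteristic 14−36+24 = 2 ✓


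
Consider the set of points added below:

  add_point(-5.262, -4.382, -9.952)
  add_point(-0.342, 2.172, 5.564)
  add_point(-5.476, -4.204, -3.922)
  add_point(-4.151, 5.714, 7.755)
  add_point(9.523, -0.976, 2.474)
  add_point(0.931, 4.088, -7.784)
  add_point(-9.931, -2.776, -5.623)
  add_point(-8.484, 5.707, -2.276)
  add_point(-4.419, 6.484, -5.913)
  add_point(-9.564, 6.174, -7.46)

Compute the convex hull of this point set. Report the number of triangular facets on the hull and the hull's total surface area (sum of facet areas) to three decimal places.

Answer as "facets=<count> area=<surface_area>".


facets=16 area=637.658

10 of the 10 inputs are extreme points: [0, 1, 2, 3, 4, 5, 6, 7, 8, 9].

Area of each hull facet:
  f1: (p1, p3, p4) → 12.6496
  f2: (p9, p3, p8) → 35.1171
  f3: (p9, p0, p6) → 29.9295
  f4: (p2, p0, p6) → 14.3269
  f5: (p2, p0, p4) → 46.8421
  f6: (p2, p1, p4) → 67.6974
  f7: (p2, p3, p6) → 37.8323
  f8: (p2, p1, p3) → 33.2942
  f9: (p5, p0, p4) → 74.8960
  f10: (p5, p3, p4) → 104.5188
  f11: (p5, p3, p8) → 40.6253
  f12: (p5, p9, p8) → 11.4661
  f13: (p5, p9, p0) → 52.3969
  f14: (p7, p3, p6) → 46.3334
  f15: (p7, p9, p6) → 23.3756
  f16: (p7, p9, p3) → 6.3569
Σ area = 637.658

Euler characteristic 10−24+16 = 2 ✓


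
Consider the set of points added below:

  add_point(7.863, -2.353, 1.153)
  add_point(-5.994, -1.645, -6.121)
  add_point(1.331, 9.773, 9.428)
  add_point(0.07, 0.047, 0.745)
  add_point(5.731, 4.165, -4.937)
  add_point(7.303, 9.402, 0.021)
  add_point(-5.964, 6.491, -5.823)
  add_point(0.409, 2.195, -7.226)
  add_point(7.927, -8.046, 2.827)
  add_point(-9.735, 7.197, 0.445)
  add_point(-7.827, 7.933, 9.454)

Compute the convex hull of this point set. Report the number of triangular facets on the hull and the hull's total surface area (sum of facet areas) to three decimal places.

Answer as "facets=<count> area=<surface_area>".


facets=16 area=854.331

10 of the 11 inputs are extreme points: [0, 1, 2, 4, 5, 6, 7, 8, 9, 10].

Triangle areas on the boundary:
  f1: (p1, p7, p8) → 61.1266
  f2: (p10, p2, p9) → 42.1338
  f3: (p10, p2, p8) → 92.9124
  f4: (p10, p1, p9) → 45.0587
  f5: (p10, p1, p8) → 160.8977
  f6: (p5, p2, p9) → 80.1560
  f7: (p5, p2, p8) → 98.2394
  f8: (p6, p1, p9) → 29.6798
  f9: (p6, p1, p7) → 26.4970
  f10: (p6, p5, p9) → 54.0354
  f11: (p4, p7, p8) → 44.6982
  f12: (p4, p6, p7) → 21.1591
  f13: (p4, p6, p5) → 43.8078
  f14: (p0, p5, p8) → 6.7417
  f15: (p0, p4, p8) → 13.3414
  f16: (p0, p4, p5) → 33.8464
Σ area = 854.331

Check V−E+F: 10 − 24 + 16 = 2.


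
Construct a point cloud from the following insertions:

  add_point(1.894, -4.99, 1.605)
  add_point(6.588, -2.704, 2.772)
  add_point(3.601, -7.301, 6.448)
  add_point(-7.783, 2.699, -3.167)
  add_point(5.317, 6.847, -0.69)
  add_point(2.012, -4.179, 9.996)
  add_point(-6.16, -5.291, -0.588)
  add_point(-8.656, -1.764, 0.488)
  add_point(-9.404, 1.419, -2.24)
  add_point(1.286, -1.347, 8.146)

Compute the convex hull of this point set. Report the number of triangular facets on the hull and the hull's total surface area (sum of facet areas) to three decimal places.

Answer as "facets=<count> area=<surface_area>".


facets=16 area=459.910

Extreme-point indices: [0, 1, 2, 3, 4, 5, 6, 7, 8, 9] — 10 of 10 on the boundary.

Area of each hull facet:
  f1: (p5, p4, p1) → 41.1876
  f2: (p2, p5, p1) → 16.3652
  f3: (p6, p2, p5) → 30.3712
  f4: (p9, p4, p8) → 89.4625
  f5: (p9, p5, p4) → 12.1581
  f6: (p3, p4, p8) → 10.1392
  f7: (p3, p6, p8) → 8.2924
  f8: (p3, p6, p4) → 59.6359
  f9: (p0, p4, p1) → 26.7408
  f10: (p0, p6, p4) → 50.6930
  f11: (p0, p2, p1) → 14.4682
  f12: (p0, p6, p2) → 20.3213
  f13: (p7, p6, p8) → 8.0054
  f14: (p7, p6, p5) → 29.7651
  f15: (p7, p9, p8) → 23.0752
  f16: (p7, p9, p5) → 19.2287
Σ area = 459.910

Euler: V−E+F = 10−24+16 = 2.


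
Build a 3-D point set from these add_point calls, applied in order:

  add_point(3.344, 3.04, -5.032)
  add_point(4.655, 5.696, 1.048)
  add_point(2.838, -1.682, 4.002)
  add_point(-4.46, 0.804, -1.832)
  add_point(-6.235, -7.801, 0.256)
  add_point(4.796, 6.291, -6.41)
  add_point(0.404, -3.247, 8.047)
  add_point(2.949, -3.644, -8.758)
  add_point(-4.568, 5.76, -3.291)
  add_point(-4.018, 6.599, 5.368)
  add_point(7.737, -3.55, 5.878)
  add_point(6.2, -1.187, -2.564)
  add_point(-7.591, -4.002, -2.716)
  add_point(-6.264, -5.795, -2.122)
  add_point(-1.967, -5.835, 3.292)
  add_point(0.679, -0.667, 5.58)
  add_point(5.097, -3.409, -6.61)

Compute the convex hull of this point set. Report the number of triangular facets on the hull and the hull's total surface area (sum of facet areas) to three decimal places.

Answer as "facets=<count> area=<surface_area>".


12 of the 17 inputs are extreme points: [1, 4, 5, 6, 7, 8, 9, 10, 11, 12, 13, 16].

Per-facet area ½‖(b−a)×(c−a)‖:
  f1: (p1, p9, p10) → 52.4461
  f2: (p6, p9, p10) → 39.8981
  f3: (p8, p9, p12) → 44.5445
  f4: (p8, p7, p12) → 59.0946
  f5: (p4, p6, p10) → 40.0838
  f6: (p4, p9, p12) → 34.1037
  f7: (p4, p6, p9) → 62.2374
  f8: (p5, p1, p9) → 32.4809
  f9: (p5, p8, p9) → 41.7278
  f10: (p5, p8, p7) → 50.7008
  f11: (p5, p1, p10) → 35.1315
  f12: (p5, p11, p10) → 27.4891
  f13: (p13, p7, p12) → 13.1529
  f14: (p13, p4, p12) → 2.5544
  f15: (p13, p4, p7) → 14.9959
  f16: (p16, p5, p7) → 14.7513
  f17: (p16, p5, p11) → 20.2292
  f18: (p16, p11, p10) → 14.5583
  f19: (p16, p4, p10) → 84.5015
  f20: (p16, p4, p7) → 20.5905
Σ area = 705.272

Euler: V−E+F = 12−30+20 = 2.

facets=20 area=705.272


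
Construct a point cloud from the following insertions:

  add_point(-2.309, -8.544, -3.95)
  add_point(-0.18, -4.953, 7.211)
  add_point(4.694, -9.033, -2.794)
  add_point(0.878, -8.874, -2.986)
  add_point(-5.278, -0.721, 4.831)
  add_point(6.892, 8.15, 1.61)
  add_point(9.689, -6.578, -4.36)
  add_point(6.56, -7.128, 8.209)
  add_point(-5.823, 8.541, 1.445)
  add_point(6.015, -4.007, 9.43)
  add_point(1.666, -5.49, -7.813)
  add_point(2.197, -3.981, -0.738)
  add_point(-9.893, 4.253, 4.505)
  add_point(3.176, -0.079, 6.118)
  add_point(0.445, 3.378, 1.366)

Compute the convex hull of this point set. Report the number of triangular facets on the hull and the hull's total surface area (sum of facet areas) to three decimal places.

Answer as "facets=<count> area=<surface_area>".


facets=20 area=841.480

Points on the hull: [0, 1, 2, 3, 4, 5, 6, 7, 8, 9, 10, 12] (12 of 15).

Triangle areas on the boundary:
  f1: (p10, p8, p12) → 61.2500
  f2: (p5, p8, p12) → 34.3347
  f3: (p5, p9, p12) → 119.2125
  f4: (p5, p9, p6) → 97.1190
  f5: (p5, p10, p6) → 70.4526
  f6: (p5, p10, p8) → 106.0382
  f7: (p0, p10, p12) → 52.8264
  f8: (p0, p4, p12) → 32.8395
  f9: (p7, p9, p6) → 20.6304
  f10: (p2, p10, p6) → 19.7875
  f11: (p2, p0, p10) → 19.6761
  f12: (p2, p7, p6) → 32.6895
  f13: (p1, p0, p4) → 40.4479
  f14: (p1, p7, p0) → 41.6869
  f15: (p1, p7, p9) → 11.2283
  f16: (p1, p9, p12) → 35.1299
  f17: (p1, p4, p12) → 7.5866
  f18: (p3, p7, p0) → 15.7826
  f19: (p3, p2, p0) → 1.5795
  f20: (p3, p2, p7) → 21.1820
Σ area = 841.480

Check V−E+F: 12 − 30 + 20 = 2.


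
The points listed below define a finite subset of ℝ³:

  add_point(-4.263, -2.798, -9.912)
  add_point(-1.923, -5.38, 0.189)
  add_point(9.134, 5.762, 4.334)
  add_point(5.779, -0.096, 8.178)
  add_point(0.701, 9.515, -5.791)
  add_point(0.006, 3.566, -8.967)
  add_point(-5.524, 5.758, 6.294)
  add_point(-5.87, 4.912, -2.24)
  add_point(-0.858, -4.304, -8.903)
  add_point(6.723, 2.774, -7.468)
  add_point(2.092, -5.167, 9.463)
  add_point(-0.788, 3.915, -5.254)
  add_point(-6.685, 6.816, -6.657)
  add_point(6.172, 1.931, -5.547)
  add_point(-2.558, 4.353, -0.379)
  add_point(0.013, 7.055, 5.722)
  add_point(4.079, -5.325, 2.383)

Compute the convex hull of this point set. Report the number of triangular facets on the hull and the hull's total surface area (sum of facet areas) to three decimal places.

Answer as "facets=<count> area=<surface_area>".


facets=24 area=861.891

14 of the 17 inputs are extreme points: [0, 1, 2, 3, 4, 5, 6, 7, 8, 9, 10, 12, 15, 16].

Area of each hull facet:
  f1: (p6, p0, p1) → 69.4625
  f2: (p10, p6, p1) → 62.8985
  f3: (p7, p0, p12) → 25.2818
  f4: (p7, p6, p12) → 10.3765
  f5: (p7, p6, p0) → 30.8279
  f6: (p5, p0, p12) → 29.9351
  f7: (p5, p9, p0) → 23.6307
  f8: (p8, p0, p1) → 17.4125
  f9: (p8, p9, p0) → 18.4097
  f10: (p3, p15, p2) → 33.2915
  f11: (p3, p15, p6) → 25.0113
  f12: (p3, p10, p6) → 40.8978
  f13: (p4, p5, p12) → 23.9971
  f14: (p4, p5, p9) → 23.3640
  f15: (p4, p9, p2) → 55.6152
  f16: (p4, p15, p2) → 54.0984
  f17: (p4, p6, p12) → 50.9051
  f18: (p4, p15, p6) → 33.0101
  f19: (p16, p10, p1) → 23.4328
  f20: (p16, p8, p1) → 28.6685
  f21: (p16, p8, p9) → 60.4103
  f22: (p16, p3, p10) → 22.2028
  f23: (p16, p9, p2) → 68.5293
  f24: (p16, p3, p2) → 30.2219
Σ area = 861.891

Euler: V−E+F = 14−36+24 = 2.


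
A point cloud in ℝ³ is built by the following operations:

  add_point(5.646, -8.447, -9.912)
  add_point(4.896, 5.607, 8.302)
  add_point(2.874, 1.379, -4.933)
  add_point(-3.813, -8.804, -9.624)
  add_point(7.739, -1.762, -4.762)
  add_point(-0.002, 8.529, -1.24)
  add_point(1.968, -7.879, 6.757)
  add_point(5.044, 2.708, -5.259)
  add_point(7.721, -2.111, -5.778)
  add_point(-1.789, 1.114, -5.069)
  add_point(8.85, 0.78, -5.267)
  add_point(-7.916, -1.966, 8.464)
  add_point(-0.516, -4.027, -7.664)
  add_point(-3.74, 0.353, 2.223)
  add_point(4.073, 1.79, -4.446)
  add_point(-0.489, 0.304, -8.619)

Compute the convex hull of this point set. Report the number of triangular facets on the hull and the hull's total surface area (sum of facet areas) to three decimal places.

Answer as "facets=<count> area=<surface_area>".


facets=18 area=909.239

Extreme-point indices: [0, 1, 3, 4, 5, 6, 7, 9, 10, 11, 15] — 11 of 16 on the boundary.

Per-facet area ½‖(b−a)×(c−a)‖:
  f1: (p1, p5, p11) → 80.3871
  f2: (p1, p5, p10) → 67.7266
  f3: (p9, p5, p11) → 64.1086
  f4: (p9, p3, p11) → 83.6808
  f5: (p6, p1, p10) → 96.7778
  f6: (p6, p1, p11) → 76.2998
  f7: (p6, p3, p11) → 100.5776
  f8: (p6, p0, p3) → 78.4373
  f9: (p15, p0, p3) → 42.8298
  f10: (p15, p9, p3) → 18.5503
  f11: (p15, p0, p10) → 47.5789
  f12: (p15, p9, p5) → 14.0566
  f13: (p4, p0, p10) → 8.9660
  f14: (p4, p6, p10) → 14.5405
  f15: (p4, p6, p0) → 61.9190
  f16: (p7, p5, p10) → 10.5649
  f17: (p7, p15, p10) → 12.2384
  f18: (p7, p15, p5) → 29.9992
Σ area = 909.239

Euler characteristic 11−27+18 = 2 ✓


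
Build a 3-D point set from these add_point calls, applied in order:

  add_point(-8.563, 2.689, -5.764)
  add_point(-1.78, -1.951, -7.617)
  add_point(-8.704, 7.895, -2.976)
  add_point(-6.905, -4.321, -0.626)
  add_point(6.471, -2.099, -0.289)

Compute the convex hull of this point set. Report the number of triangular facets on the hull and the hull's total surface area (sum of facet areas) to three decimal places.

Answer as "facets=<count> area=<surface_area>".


Points on the hull: [0, 1, 2, 3, 4] (5 of 5).

Triangle areas on the boundary:
  f1: (p3, p4, p2) → 85.2347
  f2: (p1, p4, p2) → 70.1186
  f3: (p1, p3, p4) → 49.3706
  f4: (p0, p3, p2) → 23.6114
  f5: (p0, p1, p2) → 19.7472
  f6: (p0, p1, p3) → 33.1025
Σ area = 281.185

Check V−E+F: 5 − 9 + 6 = 2.

facets=6 area=281.185


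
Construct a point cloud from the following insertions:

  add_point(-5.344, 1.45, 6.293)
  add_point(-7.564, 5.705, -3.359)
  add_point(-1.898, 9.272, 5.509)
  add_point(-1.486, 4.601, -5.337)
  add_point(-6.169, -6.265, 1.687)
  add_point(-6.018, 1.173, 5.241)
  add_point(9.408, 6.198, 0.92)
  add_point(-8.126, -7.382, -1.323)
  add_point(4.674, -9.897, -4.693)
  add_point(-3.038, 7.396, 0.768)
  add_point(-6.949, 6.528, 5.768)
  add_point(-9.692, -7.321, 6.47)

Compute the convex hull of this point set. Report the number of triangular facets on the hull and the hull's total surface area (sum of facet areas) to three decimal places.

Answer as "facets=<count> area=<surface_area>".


10 of the 12 inputs are extreme points: [0, 1, 2, 3, 6, 7, 8, 9, 10, 11].

Facet areas (half cross-product norm):
  f1: (p8, p6, p11) → 161.5261
  f2: (p3, p8, p6) → 96.9025
  f3: (p7, p8, p11) → 48.2474
  f4: (p7, p3, p8) → 89.8847
  f5: (p0, p6, p11) → 59.9970
  f6: (p0, p10, p11) → 18.2183
  f7: (p2, p0, p6) → 53.2030
  f8: (p2, p0, p10) → 15.1047
  f9: (p1, p2, p10) → 26.3819
  f10: (p1, p7, p3) → 42.8501
  f11: (p1, p10, p11) → 64.8287
  f12: (p1, p7, p11) → 52.0805
  f13: (p9, p1, p3) → 18.6632
  f14: (p9, p1, p2) → 8.9974
  f15: (p9, p3, p6) → 41.6935
  f16: (p9, p2, p6) → 32.0458
Σ area = 830.625

Euler characteristic 10−24+16 = 2 ✓

facets=16 area=830.625


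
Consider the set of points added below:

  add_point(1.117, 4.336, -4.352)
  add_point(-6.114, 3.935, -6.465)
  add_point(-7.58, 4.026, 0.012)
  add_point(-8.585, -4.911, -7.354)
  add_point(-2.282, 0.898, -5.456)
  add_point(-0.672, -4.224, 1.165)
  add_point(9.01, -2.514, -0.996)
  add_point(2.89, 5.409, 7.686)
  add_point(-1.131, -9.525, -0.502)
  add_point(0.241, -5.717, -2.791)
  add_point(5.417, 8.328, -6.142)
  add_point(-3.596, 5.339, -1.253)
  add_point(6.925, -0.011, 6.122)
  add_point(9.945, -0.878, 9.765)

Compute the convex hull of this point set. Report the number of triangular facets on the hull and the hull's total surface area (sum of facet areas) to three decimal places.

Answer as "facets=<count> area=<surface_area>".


Hull vertices (10/14): indices [1, 2, 3, 6, 7, 8, 9, 10, 11, 13].

Facet areas (half cross-product norm):
  f1: (p2, p8, p3) → 64.1296
  f2: (p6, p10, p3) → 112.8485
  f3: (p6, p10, p13) → 65.2877
  f4: (p6, p8, p13) → 66.9423
  f5: (p1, p10, p3) → 45.8215
  f6: (p1, p2, p3) → 30.6069
  f7: (p1, p2, p10) → 40.3516
  f8: (p7, p10, p13) → 67.8978
  f9: (p7, p8, p13) → 81.1144
  f10: (p7, p2, p8) → 95.4169
  f11: (p9, p8, p3) → 23.1660
  f12: (p9, p6, p3) → 22.8633
  f13: (p9, p6, p8) → 19.6812
  f14: (p11, p2, p10) → 4.2483
  f15: (p11, p7, p10) → 58.5027
  f16: (p11, p7, p2) → 23.0634
Σ area = 821.942

Euler: V−E+F = 10−24+16 = 2.

facets=16 area=821.942


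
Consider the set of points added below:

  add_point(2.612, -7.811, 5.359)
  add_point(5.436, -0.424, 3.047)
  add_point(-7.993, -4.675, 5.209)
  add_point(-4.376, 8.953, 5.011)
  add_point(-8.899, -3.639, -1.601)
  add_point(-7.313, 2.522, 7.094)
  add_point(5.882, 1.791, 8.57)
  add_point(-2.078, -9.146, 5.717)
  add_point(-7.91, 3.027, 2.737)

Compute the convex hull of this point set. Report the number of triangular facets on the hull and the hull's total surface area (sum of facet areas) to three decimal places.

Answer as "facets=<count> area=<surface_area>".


facets=14 area=502.759

Points on the hull: [0, 1, 2, 3, 4, 5, 6, 7, 8] (9 of 9).

Per-facet area ½‖(b−a)×(c−a)‖:
  f1: (p5, p3, p6) → 46.4912
  f2: (p5, p7, p6) → 76.7181
  f3: (p1, p3, p4) → 92.7011
  f4: (p1, p3, p6) → 38.5828
  f5: (p8, p3, p4) → 12.2022
  f6: (p8, p5, p3) → 15.4331
  f7: (p2, p7, p4) → 24.9264
  f8: (p2, p5, p7) → 24.2027
  f9: (p2, p8, p4) → 25.2326
  f10: (p2, p8, p5) → 16.3462
  f11: (p0, p7, p6) → 22.2315
  f12: (p0, p1, p6) → 24.4635
  f13: (p0, p7, p4) → 25.6551
  f14: (p0, p1, p4) → 57.5721
Σ area = 502.759

Euler: V−E+F = 9−21+14 = 2.


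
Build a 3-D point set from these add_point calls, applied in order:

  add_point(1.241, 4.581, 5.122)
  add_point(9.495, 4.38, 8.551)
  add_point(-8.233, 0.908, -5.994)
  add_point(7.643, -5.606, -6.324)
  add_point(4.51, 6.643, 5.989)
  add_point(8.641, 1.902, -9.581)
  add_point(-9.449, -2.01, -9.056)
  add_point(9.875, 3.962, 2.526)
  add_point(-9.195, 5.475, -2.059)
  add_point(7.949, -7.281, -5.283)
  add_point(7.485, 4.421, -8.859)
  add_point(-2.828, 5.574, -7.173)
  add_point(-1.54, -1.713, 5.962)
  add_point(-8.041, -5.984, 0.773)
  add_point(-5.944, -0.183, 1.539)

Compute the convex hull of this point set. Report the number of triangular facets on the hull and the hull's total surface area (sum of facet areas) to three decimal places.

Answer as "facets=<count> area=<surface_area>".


Points on the hull: [0, 1, 3, 4, 5, 6, 7, 8, 9, 10, 11, 12, 13] (13 of 15).

Area of each hull facet:
  f1: (p5, p9, p7) → 60.6076
  f2: (p13, p9, p6) → 90.3029
  f3: (p3, p9, p6) → 16.1714
  f4: (p3, p5, p6) → 72.2654
  f5: (p3, p5, p9) → 2.5233
  f6: (p1, p9, p7) → 33.1479
  f7: (p10, p5, p7) → 16.5329
  f8: (p10, p5, p6) → 25.8912
  f9: (p10, p11, p6) → 45.8743
  f10: (p12, p13, p9) → 72.8363
  f11: (p12, p1, p9) → 99.0557
  f12: (p8, p11, p6) → 38.3720
  f13: (p8, p12, p13) → 53.8116
  f14: (p8, p13, p6) → 51.1483
  f15: (p4, p12, p1) → 30.6602
  f16: (p4, p8, p11) → 60.8349
  f17: (p4, p10, p11) → 74.9926
  f18: (p4, p1, p7) → 17.1702
  f19: (p4, p10, p7) → 38.2662
  f20: (p0, p8, p12) → 43.1522
  f21: (p0, p4, p12) → 8.6389
  f22: (p0, p4, p8) → 16.1889
Σ area = 968.445

Euler: V−E+F = 13−33+22 = 2.

facets=22 area=968.445
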